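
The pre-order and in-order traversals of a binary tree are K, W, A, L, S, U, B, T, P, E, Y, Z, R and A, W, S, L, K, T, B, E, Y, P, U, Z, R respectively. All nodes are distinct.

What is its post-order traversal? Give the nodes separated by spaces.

A S L W T Y E P B R Z U K

The first element of pre-order is the root; it splits in-order into left and right subtrees.
Root K: left subtree has 4 nodes {A, W, S, L}, right has 8 {T, B, E, Y, P, U, Z, R}.
  Root W: left subtree has 1 node {A}, right has 2 {S, L}.
    Root L: left subtree has 1 node {S}, right has 0 { }.
  Root U: left subtree has 5 nodes {T, B, E, Y, P}, right has 2 {Z, R}.
    Root B: left subtree has 1 node {T}, right has 3 {E, Y, P}.
      Root P: left subtree has 2 nodes {E, Y}, right has 0 { }.
        Root E: left subtree has 0 nodes { }, right has 1 {Y}.
    Root Z: left subtree has 0 nodes { }, right has 1 {R}.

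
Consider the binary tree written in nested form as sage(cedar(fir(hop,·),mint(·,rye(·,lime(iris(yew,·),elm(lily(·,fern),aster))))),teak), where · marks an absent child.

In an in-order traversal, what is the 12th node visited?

In-order visits the left subtree, then the node, then the right subtree.
At sage: go left to cedar.
  At cedar: go left to fir.
    At fir: go left to hop.
      hop is a leaf — visit hop.
    Visit fir.
    At fir: no right child.
  Visit cedar.
  At cedar: go right to mint.
    At mint: no left child.
    Visit mint.
    At mint: go right to rye.
      At rye: no left child.
      Visit rye.
      At rye: go right to lime.
        At lime: go left to iris.
          At iris: go left to yew.
            yew is a leaf — visit yew.
          Visit iris.
          At iris: no right child.
        Visit lime.
        At lime: go right to elm.
          At elm: go left to lily.
            At lily: no left child.
            Visit lily.
            At lily: go right to fern.
              fern is a leaf — visit fern.
          Visit elm.
          At elm: go right to aster.
            aster is a leaf — visit aster.
Visit sage.
At sage: go right to teak.
  teak is a leaf — visit teak.
Full in-order sequence: hop, fir, cedar, mint, rye, yew, iris, lime, lily, fern, elm, aster, sage, teak.

aster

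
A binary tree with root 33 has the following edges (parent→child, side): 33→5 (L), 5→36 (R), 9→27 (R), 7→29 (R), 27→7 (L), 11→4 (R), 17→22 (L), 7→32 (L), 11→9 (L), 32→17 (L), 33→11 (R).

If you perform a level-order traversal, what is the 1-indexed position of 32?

Level-order visits nodes level by level from the root, left to right within each level.
Level 0: 33
Level 1: 5, 11
Level 2: 36, 9, 4
Level 3: 27
Level 4: 7
Level 5: 32, 29
Level 6: 17
Level 7: 22
Full level-order sequence: 33, 5, 11, 36, 9, 4, 27, 7, 32, 29, 17, 22.

9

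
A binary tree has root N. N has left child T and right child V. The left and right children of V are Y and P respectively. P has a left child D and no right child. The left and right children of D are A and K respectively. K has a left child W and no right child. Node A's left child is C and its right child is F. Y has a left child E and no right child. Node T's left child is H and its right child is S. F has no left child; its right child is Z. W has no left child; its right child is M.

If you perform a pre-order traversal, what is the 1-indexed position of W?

15

Pre-order visits the node, then its left subtree, then its right subtree.
Visit N.
At N: go left to T.
  Visit T.
  At T: go left to H.
    H is a leaf — visit H.
  At T: go right to S.
    S is a leaf — visit S.
At N: go right to V.
  Visit V.
  At V: go left to Y.
    Visit Y.
    At Y: go left to E.
      E is a leaf — visit E.
    At Y: no right child.
  At V: go right to P.
    Visit P.
    At P: go left to D.
      Visit D.
      At D: go left to A.
        Visit A.
        At A: go left to C.
          C is a leaf — visit C.
        At A: go right to F.
          Visit F.
          At F: no left child.
          At F: go right to Z.
            Z is a leaf — visit Z.
      At D: go right to K.
        Visit K.
        At K: go left to W.
          Visit W.
          At W: no left child.
          At W: go right to M.
            M is a leaf — visit M.
        At K: no right child.
    At P: no right child.
Full pre-order sequence: N, T, H, S, V, Y, E, P, D, A, C, F, Z, K, W, M.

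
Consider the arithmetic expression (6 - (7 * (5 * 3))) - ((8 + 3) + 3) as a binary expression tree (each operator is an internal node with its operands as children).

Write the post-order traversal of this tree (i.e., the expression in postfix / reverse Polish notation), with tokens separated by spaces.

Post-order on an expression tree gives postfix notation: for each operator, emit left operand, right operand, then the operator.

6 7 5 3 * * - 8 3 + 3 + -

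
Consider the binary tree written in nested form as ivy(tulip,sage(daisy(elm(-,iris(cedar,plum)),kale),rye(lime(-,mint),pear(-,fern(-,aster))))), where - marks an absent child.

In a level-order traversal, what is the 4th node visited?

daisy

Level-order visits nodes level by level from the root, left to right within each level.
Level 0: ivy
Level 1: tulip, sage
Level 2: daisy, rye
Level 3: elm, kale, lime, pear
Level 4: iris, mint, fern
Level 5: cedar, plum, aster
Full level-order sequence: ivy, tulip, sage, daisy, rye, elm, kale, lime, pear, iris, mint, fern, cedar, plum, aster.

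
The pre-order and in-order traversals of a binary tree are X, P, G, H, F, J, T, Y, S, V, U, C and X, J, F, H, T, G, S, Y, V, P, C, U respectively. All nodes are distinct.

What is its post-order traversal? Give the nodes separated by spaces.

J F T H S V Y G C U P X

The first element of pre-order is the root; it splits in-order into left and right subtrees.
Root X: left subtree has 0 nodes { }, right has 11 {J, F, H, T, G, S, Y, V, P, C, U}.
  Root P: left subtree has 8 nodes {J, F, H, T, G, S, Y, V}, right has 2 {C, U}.
    Root G: left subtree has 4 nodes {J, F, H, T}, right has 3 {S, Y, V}.
      Root H: left subtree has 2 nodes {J, F}, right has 1 {T}.
        Root F: left subtree has 1 node {J}, right has 0 { }.
      Root Y: left subtree has 1 node {S}, right has 1 {V}.
    Root U: left subtree has 1 node {C}, right has 0 { }.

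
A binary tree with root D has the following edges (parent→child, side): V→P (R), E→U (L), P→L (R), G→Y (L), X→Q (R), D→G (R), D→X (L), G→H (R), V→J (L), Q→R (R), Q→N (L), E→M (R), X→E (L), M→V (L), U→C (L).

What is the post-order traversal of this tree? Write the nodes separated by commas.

Post-order visits the left subtree, then the right subtree, then the node.
At D: go left to X.
  At X: go left to E.
    At E: go left to U.
      At U: go left to C.
        C is a leaf — visit C.
      At U: no right child.
      Visit U.
    At E: go right to M.
      At M: go left to V.
        At V: go left to J.
          J is a leaf — visit J.
        At V: go right to P.
          At P: no left child.
          At P: go right to L.
            L is a leaf — visit L.
          Visit P.
        Visit V.
      At M: no right child.
      Visit M.
    Visit E.
  At X: go right to Q.
    At Q: go left to N.
      N is a leaf — visit N.
    At Q: go right to R.
      R is a leaf — visit R.
    Visit Q.
  Visit X.
At D: go right to G.
  At G: go left to Y.
    Y is a leaf — visit Y.
  At G: go right to H.
    H is a leaf — visit H.
  Visit G.
Visit D.

C, U, J, L, P, V, M, E, N, R, Q, X, Y, H, G, D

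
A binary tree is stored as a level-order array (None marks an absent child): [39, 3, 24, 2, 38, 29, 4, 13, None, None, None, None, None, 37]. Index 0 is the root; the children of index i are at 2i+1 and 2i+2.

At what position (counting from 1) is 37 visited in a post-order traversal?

Post-order visits the left subtree, then the right subtree, then the node.
At 39: go left to 3.
  At 3: go left to 2.
    At 2: go left to 13.
      13 is a leaf — visit 13.
    At 2: no right child.
    Visit 2.
  At 3: go right to 38.
    38 is a leaf — visit 38.
  Visit 3.
At 39: go right to 24.
  At 24: go left to 29.
    29 is a leaf — visit 29.
  At 24: go right to 4.
    At 4: go left to 37.
      37 is a leaf — visit 37.
    At 4: no right child.
    Visit 4.
  Visit 24.
Visit 39.
Full post-order sequence: 13, 2, 38, 3, 29, 37, 4, 24, 39.

6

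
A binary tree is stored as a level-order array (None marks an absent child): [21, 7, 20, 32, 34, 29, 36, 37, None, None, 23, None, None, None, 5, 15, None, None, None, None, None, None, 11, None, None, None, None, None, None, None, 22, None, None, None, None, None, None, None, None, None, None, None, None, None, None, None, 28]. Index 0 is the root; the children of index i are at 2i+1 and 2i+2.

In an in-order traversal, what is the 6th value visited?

23

In-order visits the left subtree, then the node, then the right subtree.
At 21: go left to 7.
  At 7: go left to 32.
    At 32: go left to 37.
      At 37: go left to 15.
        15 is a leaf — visit 15.
      Visit 37.
      At 37: no right child.
    Visit 32.
    At 32: no right child.
  Visit 7.
  At 7: go right to 34.
    At 34: no left child.
    Visit 34.
    At 34: go right to 23.
      At 23: no left child.
      Visit 23.
      At 23: go right to 11.
        At 11: no left child.
        Visit 11.
        At 11: go right to 28.
          28 is a leaf — visit 28.
Visit 21.
At 21: go right to 20.
  At 20: go left to 29.
    29 is a leaf — visit 29.
  Visit 20.
  At 20: go right to 36.
    At 36: no left child.
    Visit 36.
    At 36: go right to 5.
      At 5: no left child.
      Visit 5.
      At 5: go right to 22.
        22 is a leaf — visit 22.
Full in-order sequence: 15, 37, 32, 7, 34, 23, 11, 28, 21, 29, 20, 36, 5, 22.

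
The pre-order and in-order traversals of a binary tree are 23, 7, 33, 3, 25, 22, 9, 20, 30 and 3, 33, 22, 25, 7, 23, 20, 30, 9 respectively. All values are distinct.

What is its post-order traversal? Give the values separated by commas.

The first element of pre-order is the root; it splits in-order into left and right subtrees.
Root 23: left subtree has 5 nodes {3, 33, 22, 25, 7}, right has 3 {20, 30, 9}.
  Root 7: left subtree has 4 nodes {3, 33, 22, 25}, right has 0 { }.
    Root 33: left subtree has 1 node {3}, right has 2 {22, 25}.
      Root 25: left subtree has 1 node {22}, right has 0 { }.
  Root 9: left subtree has 2 nodes {20, 30}, right has 0 { }.
    Root 20: left subtree has 0 nodes { }, right has 1 {30}.

3, 22, 25, 33, 7, 30, 20, 9, 23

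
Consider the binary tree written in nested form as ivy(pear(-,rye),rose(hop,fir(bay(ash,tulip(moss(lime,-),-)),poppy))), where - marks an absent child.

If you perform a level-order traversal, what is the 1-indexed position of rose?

Level-order visits nodes level by level from the root, left to right within each level.
Level 0: ivy
Level 1: pear, rose
Level 2: rye, hop, fir
Level 3: bay, poppy
Level 4: ash, tulip
Level 5: moss
Level 6: lime
Full level-order sequence: ivy, pear, rose, rye, hop, fir, bay, poppy, ash, tulip, moss, lime.

3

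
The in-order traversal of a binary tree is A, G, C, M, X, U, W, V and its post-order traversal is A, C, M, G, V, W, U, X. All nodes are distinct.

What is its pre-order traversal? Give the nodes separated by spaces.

X G A M C U W V

The last element of post-order is the root; it splits in-order into left and right subtrees.
Root X: left subtree has 4 nodes {A, G, C, M}, right has 3 {U, W, V}.
  Root G: left subtree has 1 node {A}, right has 2 {C, M}.
    Root M: left subtree has 1 node {C}, right has 0 { }.
  Root U: left subtree has 0 nodes { }, right has 2 {W, V}.
    Root W: left subtree has 0 nodes { }, right has 1 {V}.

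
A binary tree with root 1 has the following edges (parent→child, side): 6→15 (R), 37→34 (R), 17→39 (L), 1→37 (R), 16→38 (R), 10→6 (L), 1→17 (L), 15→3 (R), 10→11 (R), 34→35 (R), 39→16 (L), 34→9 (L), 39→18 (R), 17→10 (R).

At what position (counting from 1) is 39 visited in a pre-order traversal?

Pre-order visits the node, then its left subtree, then its right subtree.
Visit 1.
At 1: go left to 17.
  Visit 17.
  At 17: go left to 39.
    Visit 39.
    At 39: go left to 16.
      Visit 16.
      At 16: no left child.
      At 16: go right to 38.
        38 is a leaf — visit 38.
    At 39: go right to 18.
      18 is a leaf — visit 18.
  At 17: go right to 10.
    Visit 10.
    At 10: go left to 6.
      Visit 6.
      At 6: no left child.
      At 6: go right to 15.
        Visit 15.
        At 15: no left child.
        At 15: go right to 3.
          3 is a leaf — visit 3.
    At 10: go right to 11.
      11 is a leaf — visit 11.
At 1: go right to 37.
  Visit 37.
  At 37: no left child.
  At 37: go right to 34.
    Visit 34.
    At 34: go left to 9.
      9 is a leaf — visit 9.
    At 34: go right to 35.
      35 is a leaf — visit 35.
Full pre-order sequence: 1, 17, 39, 16, 38, 18, 10, 6, 15, 3, 11, 37, 34, 9, 35.

3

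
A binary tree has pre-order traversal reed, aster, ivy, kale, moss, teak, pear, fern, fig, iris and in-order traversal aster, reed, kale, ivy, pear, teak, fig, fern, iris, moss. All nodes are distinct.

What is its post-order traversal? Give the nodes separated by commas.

The first element of pre-order is the root; it splits in-order into left and right subtrees.
Root reed: left subtree has 1 node {aster}, right has 8 {kale, ivy, pear, teak, fig, fern, iris, moss}.
  Root ivy: left subtree has 1 node {kale}, right has 6 {pear, teak, fig, fern, iris, moss}.
    Root moss: left subtree has 5 nodes {pear, teak, fig, fern, iris}, right has 0 { }.
      Root teak: left subtree has 1 node {pear}, right has 3 {fig, fern, iris}.
        Root fern: left subtree has 1 node {fig}, right has 1 {iris}.

aster, kale, pear, fig, iris, fern, teak, moss, ivy, reed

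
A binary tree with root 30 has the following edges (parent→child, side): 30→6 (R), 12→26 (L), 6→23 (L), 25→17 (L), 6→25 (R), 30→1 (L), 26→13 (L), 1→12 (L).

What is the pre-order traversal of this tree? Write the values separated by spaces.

Pre-order visits the node, then its left subtree, then its right subtree.
Visit 30.
At 30: go left to 1.
  Visit 1.
  At 1: go left to 12.
    Visit 12.
    At 12: go left to 26.
      Visit 26.
      At 26: go left to 13.
        13 is a leaf — visit 13.
      At 26: no right child.
    At 12: no right child.
  At 1: no right child.
At 30: go right to 6.
  Visit 6.
  At 6: go left to 23.
    23 is a leaf — visit 23.
  At 6: go right to 25.
    Visit 25.
    At 25: go left to 17.
      17 is a leaf — visit 17.
    At 25: no right child.

30 1 12 26 13 6 23 25 17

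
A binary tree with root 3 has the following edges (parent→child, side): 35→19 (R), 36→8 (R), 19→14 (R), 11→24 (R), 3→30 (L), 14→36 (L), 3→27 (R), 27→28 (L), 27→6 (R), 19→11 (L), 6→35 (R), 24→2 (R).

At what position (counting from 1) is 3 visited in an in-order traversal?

In-order visits the left subtree, then the node, then the right subtree.
At 3: go left to 30.
  30 is a leaf — visit 30.
Visit 3.
At 3: go right to 27.
  At 27: go left to 28.
    28 is a leaf — visit 28.
  Visit 27.
  At 27: go right to 6.
    At 6: no left child.
    Visit 6.
    At 6: go right to 35.
      At 35: no left child.
      Visit 35.
      At 35: go right to 19.
        At 19: go left to 11.
          At 11: no left child.
          Visit 11.
          At 11: go right to 24.
            At 24: no left child.
            Visit 24.
            At 24: go right to 2.
              2 is a leaf — visit 2.
        Visit 19.
        At 19: go right to 14.
          At 14: go left to 36.
            At 36: no left child.
            Visit 36.
            At 36: go right to 8.
              8 is a leaf — visit 8.
          Visit 14.
          At 14: no right child.
Full in-order sequence: 30, 3, 28, 27, 6, 35, 11, 24, 2, 19, 36, 8, 14.

2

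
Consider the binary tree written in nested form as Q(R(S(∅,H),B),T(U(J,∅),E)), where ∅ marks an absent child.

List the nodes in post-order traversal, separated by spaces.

H S B R J U E T Q

Post-order visits the left subtree, then the right subtree, then the node.
At Q: go left to R.
  At R: go left to S.
    At S: no left child.
    At S: go right to H.
      H is a leaf — visit H.
    Visit S.
  At R: go right to B.
    B is a leaf — visit B.
  Visit R.
At Q: go right to T.
  At T: go left to U.
    At U: go left to J.
      J is a leaf — visit J.
    At U: no right child.
    Visit U.
  At T: go right to E.
    E is a leaf — visit E.
  Visit T.
Visit Q.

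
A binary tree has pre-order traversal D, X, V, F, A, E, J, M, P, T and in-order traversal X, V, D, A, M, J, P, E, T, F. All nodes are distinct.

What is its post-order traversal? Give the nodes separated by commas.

The first element of pre-order is the root; it splits in-order into left and right subtrees.
Root D: left subtree has 2 nodes {X, V}, right has 7 {A, M, J, P, E, T, F}.
  Root X: left subtree has 0 nodes { }, right has 1 {V}.
  Root F: left subtree has 6 nodes {A, M, J, P, E, T}, right has 0 { }.
    Root A: left subtree has 0 nodes { }, right has 5 {M, J, P, E, T}.
      Root E: left subtree has 3 nodes {M, J, P}, right has 1 {T}.
        Root J: left subtree has 1 node {M}, right has 1 {P}.

V, X, M, P, J, T, E, A, F, D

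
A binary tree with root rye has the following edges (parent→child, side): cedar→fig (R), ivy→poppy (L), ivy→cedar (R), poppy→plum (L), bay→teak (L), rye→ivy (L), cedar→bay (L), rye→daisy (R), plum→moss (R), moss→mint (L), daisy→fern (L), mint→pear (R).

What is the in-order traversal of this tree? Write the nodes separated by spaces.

In-order visits the left subtree, then the node, then the right subtree.
At rye: go left to ivy.
  At ivy: go left to poppy.
    At poppy: go left to plum.
      At plum: no left child.
      Visit plum.
      At plum: go right to moss.
        At moss: go left to mint.
          At mint: no left child.
          Visit mint.
          At mint: go right to pear.
            pear is a leaf — visit pear.
        Visit moss.
        At moss: no right child.
    Visit poppy.
    At poppy: no right child.
  Visit ivy.
  At ivy: go right to cedar.
    At cedar: go left to bay.
      At bay: go left to teak.
        teak is a leaf — visit teak.
      Visit bay.
      At bay: no right child.
    Visit cedar.
    At cedar: go right to fig.
      fig is a leaf — visit fig.
Visit rye.
At rye: go right to daisy.
  At daisy: go left to fern.
    fern is a leaf — visit fern.
  Visit daisy.
  At daisy: no right child.

plum mint pear moss poppy ivy teak bay cedar fig rye fern daisy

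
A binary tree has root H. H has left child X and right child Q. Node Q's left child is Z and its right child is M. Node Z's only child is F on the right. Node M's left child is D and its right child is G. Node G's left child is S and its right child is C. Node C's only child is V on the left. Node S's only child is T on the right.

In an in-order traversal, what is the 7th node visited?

M

In-order visits the left subtree, then the node, then the right subtree.
At H: go left to X.
  X is a leaf — visit X.
Visit H.
At H: go right to Q.
  At Q: go left to Z.
    At Z: no left child.
    Visit Z.
    At Z: go right to F.
      F is a leaf — visit F.
  Visit Q.
  At Q: go right to M.
    At M: go left to D.
      D is a leaf — visit D.
    Visit M.
    At M: go right to G.
      At G: go left to S.
        At S: no left child.
        Visit S.
        At S: go right to T.
          T is a leaf — visit T.
      Visit G.
      At G: go right to C.
        At C: go left to V.
          V is a leaf — visit V.
        Visit C.
        At C: no right child.
Full in-order sequence: X, H, Z, F, Q, D, M, S, T, G, V, C.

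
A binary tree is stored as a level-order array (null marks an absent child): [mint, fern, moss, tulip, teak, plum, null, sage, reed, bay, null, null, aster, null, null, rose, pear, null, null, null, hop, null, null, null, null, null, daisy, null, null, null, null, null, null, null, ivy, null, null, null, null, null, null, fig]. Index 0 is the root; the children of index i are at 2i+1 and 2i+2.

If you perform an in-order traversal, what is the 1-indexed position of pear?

In-order visits the left subtree, then the node, then the right subtree.
At mint: go left to fern.
  At fern: go left to tulip.
    At tulip: go left to sage.
      At sage: go left to rose.
        rose is a leaf — visit rose.
      Visit sage.
      At sage: go right to pear.
        At pear: no left child.
        Visit pear.
        At pear: go right to ivy.
          ivy is a leaf — visit ivy.
    Visit tulip.
    At tulip: go right to reed.
      reed is a leaf — visit reed.
  Visit fern.
  At fern: go right to teak.
    At teak: go left to bay.
      At bay: no left child.
      Visit bay.
      At bay: go right to hop.
        At hop: go left to fig.
          fig is a leaf — visit fig.
        Visit hop.
        At hop: no right child.
    Visit teak.
    At teak: no right child.
Visit mint.
At mint: go right to moss.
  At moss: go left to plum.
    At plum: no left child.
    Visit plum.
    At plum: go right to aster.
      At aster: no left child.
      Visit aster.
      At aster: go right to daisy.
        daisy is a leaf — visit daisy.
  Visit moss.
  At moss: no right child.
Full in-order sequence: rose, sage, pear, ivy, tulip, reed, fern, bay, fig, hop, teak, mint, plum, aster, daisy, moss.

3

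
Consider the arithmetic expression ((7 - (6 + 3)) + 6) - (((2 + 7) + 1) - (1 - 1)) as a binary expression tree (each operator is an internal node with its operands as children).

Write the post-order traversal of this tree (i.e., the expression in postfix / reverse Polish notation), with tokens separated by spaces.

7 6 3 + - 6 + 2 7 + 1 + 1 1 - - -

Post-order on an expression tree gives postfix notation: for each operator, emit left operand, right operand, then the operator.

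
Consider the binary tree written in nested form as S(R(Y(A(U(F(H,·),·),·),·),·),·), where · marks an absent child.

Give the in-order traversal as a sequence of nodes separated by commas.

In-order visits the left subtree, then the node, then the right subtree.
At S: go left to R.
  At R: go left to Y.
    At Y: go left to A.
      At A: go left to U.
        At U: go left to F.
          At F: go left to H.
            H is a leaf — visit H.
          Visit F.
          At F: no right child.
        Visit U.
        At U: no right child.
      Visit A.
      At A: no right child.
    Visit Y.
    At Y: no right child.
  Visit R.
  At R: no right child.
Visit S.
At S: no right child.

H, F, U, A, Y, R, S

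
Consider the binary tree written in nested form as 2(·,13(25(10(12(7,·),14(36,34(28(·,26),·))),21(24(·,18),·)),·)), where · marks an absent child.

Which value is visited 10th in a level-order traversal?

Level-order visits nodes level by level from the root, left to right within each level.
Level 0: 2
Level 1: 13
Level 2: 25
Level 3: 10, 21
Level 4: 12, 14, 24
Level 5: 7, 36, 34, 18
Level 6: 28
Level 7: 26
Full level-order sequence: 2, 13, 25, 10, 21, 12, 14, 24, 7, 36, 34, 18, 28, 26.

36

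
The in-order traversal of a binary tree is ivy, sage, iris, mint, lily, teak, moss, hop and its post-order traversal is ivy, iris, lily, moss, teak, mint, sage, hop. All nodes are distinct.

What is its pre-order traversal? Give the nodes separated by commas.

hop, sage, ivy, mint, iris, teak, lily, moss

The last element of post-order is the root; it splits in-order into left and right subtrees.
Root hop: left subtree has 7 nodes {ivy, sage, iris, mint, lily, teak, moss}, right has 0 { }.
  Root sage: left subtree has 1 node {ivy}, right has 5 {iris, mint, lily, teak, moss}.
    Root mint: left subtree has 1 node {iris}, right has 3 {lily, teak, moss}.
      Root teak: left subtree has 1 node {lily}, right has 1 {moss}.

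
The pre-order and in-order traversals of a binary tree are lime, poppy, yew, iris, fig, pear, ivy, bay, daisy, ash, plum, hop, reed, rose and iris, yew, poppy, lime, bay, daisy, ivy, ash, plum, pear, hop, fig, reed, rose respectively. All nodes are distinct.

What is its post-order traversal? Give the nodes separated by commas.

iris, yew, poppy, daisy, bay, plum, ash, ivy, hop, pear, rose, reed, fig, lime

The first element of pre-order is the root; it splits in-order into left and right subtrees.
Root lime: left subtree has 3 nodes {iris, yew, poppy}, right has 10 {bay, daisy, ivy, ash, plum, pear, hop, fig, reed, rose}.
  Root poppy: left subtree has 2 nodes {iris, yew}, right has 0 { }.
    Root yew: left subtree has 1 node {iris}, right has 0 { }.
  Root fig: left subtree has 7 nodes {bay, daisy, ivy, ash, plum, pear, hop}, right has 2 {reed, rose}.
    Root pear: left subtree has 5 nodes {bay, daisy, ivy, ash, plum}, right has 1 {hop}.
      Root ivy: left subtree has 2 nodes {bay, daisy}, right has 2 {ash, plum}.
        Root bay: left subtree has 0 nodes { }, right has 1 {daisy}.
        Root ash: left subtree has 0 nodes { }, right has 1 {plum}.
    Root reed: left subtree has 0 nodes { }, right has 1 {rose}.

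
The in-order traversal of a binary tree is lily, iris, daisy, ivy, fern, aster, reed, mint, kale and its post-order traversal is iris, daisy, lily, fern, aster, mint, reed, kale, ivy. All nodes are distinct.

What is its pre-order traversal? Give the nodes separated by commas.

ivy, lily, daisy, iris, kale, reed, aster, fern, mint

The last element of post-order is the root; it splits in-order into left and right subtrees.
Root ivy: left subtree has 3 nodes {lily, iris, daisy}, right has 5 {fern, aster, reed, mint, kale}.
  Root lily: left subtree has 0 nodes { }, right has 2 {iris, daisy}.
    Root daisy: left subtree has 1 node {iris}, right has 0 { }.
  Root kale: left subtree has 4 nodes {fern, aster, reed, mint}, right has 0 { }.
    Root reed: left subtree has 2 nodes {fern, aster}, right has 1 {mint}.
      Root aster: left subtree has 1 node {fern}, right has 0 { }.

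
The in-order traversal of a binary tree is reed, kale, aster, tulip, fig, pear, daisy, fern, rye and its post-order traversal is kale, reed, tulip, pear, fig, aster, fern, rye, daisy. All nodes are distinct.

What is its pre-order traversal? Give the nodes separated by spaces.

daisy aster reed kale fig tulip pear rye fern

The last element of post-order is the root; it splits in-order into left and right subtrees.
Root daisy: left subtree has 6 nodes {reed, kale, aster, tulip, fig, pear}, right has 2 {fern, rye}.
  Root aster: left subtree has 2 nodes {reed, kale}, right has 3 {tulip, fig, pear}.
    Root reed: left subtree has 0 nodes { }, right has 1 {kale}.
    Root fig: left subtree has 1 node {tulip}, right has 1 {pear}.
  Root rye: left subtree has 1 node {fern}, right has 0 { }.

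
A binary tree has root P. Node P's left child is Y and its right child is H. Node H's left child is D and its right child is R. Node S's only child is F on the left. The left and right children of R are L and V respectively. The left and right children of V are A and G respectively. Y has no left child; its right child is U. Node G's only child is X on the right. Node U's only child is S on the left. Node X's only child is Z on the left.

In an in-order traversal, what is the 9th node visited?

In-order visits the left subtree, then the node, then the right subtree.
At P: go left to Y.
  At Y: no left child.
  Visit Y.
  At Y: go right to U.
    At U: go left to S.
      At S: go left to F.
        F is a leaf — visit F.
      Visit S.
      At S: no right child.
    Visit U.
    At U: no right child.
Visit P.
At P: go right to H.
  At H: go left to D.
    D is a leaf — visit D.
  Visit H.
  At H: go right to R.
    At R: go left to L.
      L is a leaf — visit L.
    Visit R.
    At R: go right to V.
      At V: go left to A.
        A is a leaf — visit A.
      Visit V.
      At V: go right to G.
        At G: no left child.
        Visit G.
        At G: go right to X.
          At X: go left to Z.
            Z is a leaf — visit Z.
          Visit X.
          At X: no right child.
Full in-order sequence: Y, F, S, U, P, D, H, L, R, A, V, G, Z, X.

R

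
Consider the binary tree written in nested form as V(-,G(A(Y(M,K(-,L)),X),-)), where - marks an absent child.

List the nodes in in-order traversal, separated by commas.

V, M, Y, K, L, A, X, G

In-order visits the left subtree, then the node, then the right subtree.
At V: no left child.
Visit V.
At V: go right to G.
  At G: go left to A.
    At A: go left to Y.
      At Y: go left to M.
        M is a leaf — visit M.
      Visit Y.
      At Y: go right to K.
        At K: no left child.
        Visit K.
        At K: go right to L.
          L is a leaf — visit L.
    Visit A.
    At A: go right to X.
      X is a leaf — visit X.
  Visit G.
  At G: no right child.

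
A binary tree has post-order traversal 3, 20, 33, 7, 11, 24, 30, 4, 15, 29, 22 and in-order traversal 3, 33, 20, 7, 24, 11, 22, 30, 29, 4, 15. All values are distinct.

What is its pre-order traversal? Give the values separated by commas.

The last element of post-order is the root; it splits in-order into left and right subtrees.
Root 22: left subtree has 6 nodes {3, 33, 20, 7, 24, 11}, right has 4 {30, 29, 4, 15}.
  Root 24: left subtree has 4 nodes {3, 33, 20, 7}, right has 1 {11}.
    Root 7: left subtree has 3 nodes {3, 33, 20}, right has 0 { }.
      Root 33: left subtree has 1 node {3}, right has 1 {20}.
  Root 29: left subtree has 1 node {30}, right has 2 {4, 15}.
    Root 15: left subtree has 1 node {4}, right has 0 { }.

22, 24, 7, 33, 3, 20, 11, 29, 30, 15, 4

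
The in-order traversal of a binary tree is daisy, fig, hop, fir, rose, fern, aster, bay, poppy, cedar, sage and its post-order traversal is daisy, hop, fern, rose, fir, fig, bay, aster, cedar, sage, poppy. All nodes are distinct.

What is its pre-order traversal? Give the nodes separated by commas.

poppy, aster, fig, daisy, fir, hop, rose, fern, bay, sage, cedar

The last element of post-order is the root; it splits in-order into left and right subtrees.
Root poppy: left subtree has 8 nodes {daisy, fig, hop, fir, rose, fern, aster, bay}, right has 2 {cedar, sage}.
  Root aster: left subtree has 6 nodes {daisy, fig, hop, fir, rose, fern}, right has 1 {bay}.
    Root fig: left subtree has 1 node {daisy}, right has 4 {hop, fir, rose, fern}.
      Root fir: left subtree has 1 node {hop}, right has 2 {rose, fern}.
        Root rose: left subtree has 0 nodes { }, right has 1 {fern}.
  Root sage: left subtree has 1 node {cedar}, right has 0 { }.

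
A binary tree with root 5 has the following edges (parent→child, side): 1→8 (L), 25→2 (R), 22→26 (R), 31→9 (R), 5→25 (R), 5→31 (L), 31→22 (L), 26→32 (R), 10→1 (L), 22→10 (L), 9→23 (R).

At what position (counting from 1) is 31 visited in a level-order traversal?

Level-order visits nodes level by level from the root, left to right within each level.
Level 0: 5
Level 1: 31, 25
Level 2: 22, 9, 2
Level 3: 10, 26, 23
Level 4: 1, 32
Level 5: 8
Full level-order sequence: 5, 31, 25, 22, 9, 2, 10, 26, 23, 1, 32, 8.

2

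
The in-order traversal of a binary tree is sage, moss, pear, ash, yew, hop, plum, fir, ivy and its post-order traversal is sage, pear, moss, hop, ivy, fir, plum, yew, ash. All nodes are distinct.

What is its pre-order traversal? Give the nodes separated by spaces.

ash moss sage pear yew plum hop fir ivy

The last element of post-order is the root; it splits in-order into left and right subtrees.
Root ash: left subtree has 3 nodes {sage, moss, pear}, right has 5 {yew, hop, plum, fir, ivy}.
  Root moss: left subtree has 1 node {sage}, right has 1 {pear}.
  Root yew: left subtree has 0 nodes { }, right has 4 {hop, plum, fir, ivy}.
    Root plum: left subtree has 1 node {hop}, right has 2 {fir, ivy}.
      Root fir: left subtree has 0 nodes { }, right has 1 {ivy}.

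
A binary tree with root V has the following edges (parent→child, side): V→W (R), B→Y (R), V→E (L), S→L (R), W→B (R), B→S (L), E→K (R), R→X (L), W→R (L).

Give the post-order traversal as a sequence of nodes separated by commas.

K, E, X, R, L, S, Y, B, W, V

Post-order visits the left subtree, then the right subtree, then the node.
At V: go left to E.
  At E: no left child.
  At E: go right to K.
    K is a leaf — visit K.
  Visit E.
At V: go right to W.
  At W: go left to R.
    At R: go left to X.
      X is a leaf — visit X.
    At R: no right child.
    Visit R.
  At W: go right to B.
    At B: go left to S.
      At S: no left child.
      At S: go right to L.
        L is a leaf — visit L.
      Visit S.
    At B: go right to Y.
      Y is a leaf — visit Y.
    Visit B.
  Visit W.
Visit V.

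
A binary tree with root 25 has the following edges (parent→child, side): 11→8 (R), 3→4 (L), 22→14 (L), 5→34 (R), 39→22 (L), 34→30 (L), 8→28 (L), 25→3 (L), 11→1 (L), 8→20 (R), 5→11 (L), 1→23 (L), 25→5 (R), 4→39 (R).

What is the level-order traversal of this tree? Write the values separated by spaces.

25 3 5 4 11 34 39 1 8 30 22 23 28 20 14

Level-order visits nodes level by level from the root, left to right within each level.
Level 0: 25
Level 1: 3, 5
Level 2: 4, 11, 34
Level 3: 39, 1, 8, 30
Level 4: 22, 23, 28, 20
Level 5: 14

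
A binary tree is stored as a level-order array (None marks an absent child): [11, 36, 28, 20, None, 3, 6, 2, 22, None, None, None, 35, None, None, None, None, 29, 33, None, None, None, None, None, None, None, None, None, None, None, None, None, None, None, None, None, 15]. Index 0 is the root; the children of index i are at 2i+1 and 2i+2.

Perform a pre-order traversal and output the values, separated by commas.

Pre-order visits the node, then its left subtree, then its right subtree.
Visit 11.
At 11: go left to 36.
  Visit 36.
  At 36: go left to 20.
    Visit 20.
    At 20: go left to 2.
      2 is a leaf — visit 2.
    At 20: go right to 22.
      Visit 22.
      At 22: go left to 29.
        Visit 29.
        At 29: no left child.
        At 29: go right to 15.
          15 is a leaf — visit 15.
      At 22: go right to 33.
        33 is a leaf — visit 33.
  At 36: no right child.
At 11: go right to 28.
  Visit 28.
  At 28: go left to 3.
    Visit 3.
    At 3: no left child.
    At 3: go right to 35.
      35 is a leaf — visit 35.
  At 28: go right to 6.
    6 is a leaf — visit 6.

11, 36, 20, 2, 22, 29, 15, 33, 28, 3, 35, 6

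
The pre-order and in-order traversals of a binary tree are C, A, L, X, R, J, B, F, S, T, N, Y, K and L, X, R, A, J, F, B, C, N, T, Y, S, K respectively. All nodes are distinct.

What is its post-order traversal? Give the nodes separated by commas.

R, X, L, F, B, J, A, N, Y, T, K, S, C

The first element of pre-order is the root; it splits in-order into left and right subtrees.
Root C: left subtree has 7 nodes {L, X, R, A, J, F, B}, right has 5 {N, T, Y, S, K}.
  Root A: left subtree has 3 nodes {L, X, R}, right has 3 {J, F, B}.
    Root L: left subtree has 0 nodes { }, right has 2 {X, R}.
      Root X: left subtree has 0 nodes { }, right has 1 {R}.
    Root J: left subtree has 0 nodes { }, right has 2 {F, B}.
      Root B: left subtree has 1 node {F}, right has 0 { }.
  Root S: left subtree has 3 nodes {N, T, Y}, right has 1 {K}.
    Root T: left subtree has 1 node {N}, right has 1 {Y}.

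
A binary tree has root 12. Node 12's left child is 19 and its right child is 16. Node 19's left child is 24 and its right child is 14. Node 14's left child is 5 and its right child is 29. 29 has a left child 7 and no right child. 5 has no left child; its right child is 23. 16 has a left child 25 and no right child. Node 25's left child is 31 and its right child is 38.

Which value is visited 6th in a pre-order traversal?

23

Pre-order visits the node, then its left subtree, then its right subtree.
Visit 12.
At 12: go left to 19.
  Visit 19.
  At 19: go left to 24.
    24 is a leaf — visit 24.
  At 19: go right to 14.
    Visit 14.
    At 14: go left to 5.
      Visit 5.
      At 5: no left child.
      At 5: go right to 23.
        23 is a leaf — visit 23.
    At 14: go right to 29.
      Visit 29.
      At 29: go left to 7.
        7 is a leaf — visit 7.
      At 29: no right child.
At 12: go right to 16.
  Visit 16.
  At 16: go left to 25.
    Visit 25.
    At 25: go left to 31.
      31 is a leaf — visit 31.
    At 25: go right to 38.
      38 is a leaf — visit 38.
  At 16: no right child.
Full pre-order sequence: 12, 19, 24, 14, 5, 23, 29, 7, 16, 25, 31, 38.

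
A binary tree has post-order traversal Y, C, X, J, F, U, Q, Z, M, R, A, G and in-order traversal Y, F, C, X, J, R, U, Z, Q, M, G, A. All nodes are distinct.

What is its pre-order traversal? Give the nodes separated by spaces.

G R F Y J X C M Z U Q A

The last element of post-order is the root; it splits in-order into left and right subtrees.
Root G: left subtree has 10 nodes {Y, F, C, X, J, R, U, Z, Q, M}, right has 1 {A}.
  Root R: left subtree has 5 nodes {Y, F, C, X, J}, right has 4 {U, Z, Q, M}.
    Root F: left subtree has 1 node {Y}, right has 3 {C, X, J}.
      Root J: left subtree has 2 nodes {C, X}, right has 0 { }.
        Root X: left subtree has 1 node {C}, right has 0 { }.
    Root M: left subtree has 3 nodes {U, Z, Q}, right has 0 { }.
      Root Z: left subtree has 1 node {U}, right has 1 {Q}.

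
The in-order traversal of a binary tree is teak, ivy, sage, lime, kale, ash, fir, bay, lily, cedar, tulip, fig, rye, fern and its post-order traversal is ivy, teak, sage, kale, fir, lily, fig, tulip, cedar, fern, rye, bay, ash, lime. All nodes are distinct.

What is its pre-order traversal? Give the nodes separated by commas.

The last element of post-order is the root; it splits in-order into left and right subtrees.
Root lime: left subtree has 3 nodes {teak, ivy, sage}, right has 10 {kale, ash, fir, bay, lily, cedar, tulip, fig, rye, fern}.
  Root sage: left subtree has 2 nodes {teak, ivy}, right has 0 { }.
    Root teak: left subtree has 0 nodes { }, right has 1 {ivy}.
  Root ash: left subtree has 1 node {kale}, right has 8 {fir, bay, lily, cedar, tulip, fig, rye, fern}.
    Root bay: left subtree has 1 node {fir}, right has 6 {lily, cedar, tulip, fig, rye, fern}.
      Root rye: left subtree has 4 nodes {lily, cedar, tulip, fig}, right has 1 {fern}.
        Root cedar: left subtree has 1 node {lily}, right has 2 {tulip, fig}.
          Root tulip: left subtree has 0 nodes { }, right has 1 {fig}.

lime, sage, teak, ivy, ash, kale, bay, fir, rye, cedar, lily, tulip, fig, fern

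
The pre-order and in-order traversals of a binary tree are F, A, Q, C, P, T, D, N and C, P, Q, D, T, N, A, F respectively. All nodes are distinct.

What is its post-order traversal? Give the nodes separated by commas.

The first element of pre-order is the root; it splits in-order into left and right subtrees.
Root F: left subtree has 7 nodes {C, P, Q, D, T, N, A}, right has 0 { }.
  Root A: left subtree has 6 nodes {C, P, Q, D, T, N}, right has 0 { }.
    Root Q: left subtree has 2 nodes {C, P}, right has 3 {D, T, N}.
      Root C: left subtree has 0 nodes { }, right has 1 {P}.
      Root T: left subtree has 1 node {D}, right has 1 {N}.

P, C, D, N, T, Q, A, F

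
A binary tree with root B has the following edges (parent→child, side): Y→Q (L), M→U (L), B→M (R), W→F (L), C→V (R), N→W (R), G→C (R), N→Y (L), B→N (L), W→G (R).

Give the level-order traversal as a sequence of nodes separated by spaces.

Level-order visits nodes level by level from the root, left to right within each level.
Level 0: B
Level 1: N, M
Level 2: Y, W, U
Level 3: Q, F, G
Level 4: C
Level 5: V

B N M Y W U Q F G C V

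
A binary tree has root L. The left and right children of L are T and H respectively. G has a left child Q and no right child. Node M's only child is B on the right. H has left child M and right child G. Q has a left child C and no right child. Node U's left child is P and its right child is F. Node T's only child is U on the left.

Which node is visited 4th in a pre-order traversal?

P

Pre-order visits the node, then its left subtree, then its right subtree.
Visit L.
At L: go left to T.
  Visit T.
  At T: go left to U.
    Visit U.
    At U: go left to P.
      P is a leaf — visit P.
    At U: go right to F.
      F is a leaf — visit F.
  At T: no right child.
At L: go right to H.
  Visit H.
  At H: go left to M.
    Visit M.
    At M: no left child.
    At M: go right to B.
      B is a leaf — visit B.
  At H: go right to G.
    Visit G.
    At G: go left to Q.
      Visit Q.
      At Q: go left to C.
        C is a leaf — visit C.
      At Q: no right child.
    At G: no right child.
Full pre-order sequence: L, T, U, P, F, H, M, B, G, Q, C.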